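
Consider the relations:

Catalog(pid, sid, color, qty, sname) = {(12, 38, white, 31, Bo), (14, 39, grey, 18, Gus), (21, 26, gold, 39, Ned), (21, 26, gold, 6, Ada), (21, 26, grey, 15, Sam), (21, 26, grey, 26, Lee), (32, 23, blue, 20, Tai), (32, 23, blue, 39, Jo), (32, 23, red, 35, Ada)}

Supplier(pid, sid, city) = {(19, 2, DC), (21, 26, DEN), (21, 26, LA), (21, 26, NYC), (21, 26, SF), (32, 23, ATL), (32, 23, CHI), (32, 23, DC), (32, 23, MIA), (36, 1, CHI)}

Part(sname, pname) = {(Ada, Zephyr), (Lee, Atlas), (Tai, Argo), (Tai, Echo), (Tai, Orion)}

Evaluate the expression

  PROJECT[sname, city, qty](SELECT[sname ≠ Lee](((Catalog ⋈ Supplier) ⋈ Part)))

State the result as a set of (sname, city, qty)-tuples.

{(Ada, ATL, 35), (Ada, CHI, 35), (Ada, DC, 35), (Ada, DEN, 6), (Ada, LA, 6), (Ada, MIA, 35), (Ada, NYC, 6), (Ada, SF, 6), (Tai, ATL, 20), (Tai, CHI, 20), (Tai, DC, 20), (Tai, MIA, 20)}

Catalog ⋈ Supplier (natural join on pid, sid): {(21, 26, gold, 39, Ned, DEN), (21, 26, gold, 39, Ned, LA), (21, 26, gold, 39, Ned, NYC), (21, 26, gold, 39, Ned, SF), (21, 26, gold, 6, Ada, DEN), (21, 26, gold, 6, Ada, LA), (21, 26, gold, 6, Ada, NYC), (21, 26, gold, 6, Ada, SF), (21, 26, grey, 15, Sam, DEN), (21, 26, grey, 15, Sam, LA), (21, 26, grey, 15, Sam, NYC), (21, 26, grey, 15, Sam, SF), (21, 26, grey, 26, Lee, DEN), (21, 26, grey, 26, Lee, LA), (21, 26, grey, 26, Lee, NYC), (21, 26, grey, 26, Lee, SF), (32, 23, blue, 20, Tai, ATL), (32, 23, blue, 20, Tai, CHI), (32, 23, blue, 20, Tai, DC), (32, 23, blue, 20, Tai, MIA), (32, 23, blue, 39, Jo, ATL), (32, 23, blue, 39, Jo, CHI), (32, 23, blue, 39, Jo, DC), (32, 23, blue, 39, Jo, MIA), (32, 23, red, 35, Ada, ATL), (32, 23, red, 35, Ada, CHI), (32, 23, red, 35, Ada, DC), (32, 23, red, 35, Ada, MIA)}
(Catalog ⋈ Supplier) ⋈ Part (natural join on sname): {(21, 26, gold, 6, Ada, DEN, Zephyr), (21, 26, gold, 6, Ada, LA, Zephyr), (21, 26, gold, 6, Ada, NYC, Zephyr), (21, 26, gold, 6, Ada, SF, Zephyr), (21, 26, grey, 26, Lee, DEN, Atlas), (21, 26, grey, 26, Lee, LA, Atlas), (21, 26, grey, 26, Lee, NYC, Atlas), (21, 26, grey, 26, Lee, SF, Atlas), (32, 23, blue, 20, Tai, ATL, Argo), (32, 23, blue, 20, Tai, ATL, Echo), (32, 23, blue, 20, Tai, ATL, Orion), (32, 23, blue, 20, Tai, CHI, Argo), (32, 23, blue, 20, Tai, CHI, Echo), (32, 23, blue, 20, Tai, CHI, Orion), (32, 23, blue, 20, Tai, DC, Argo), (32, 23, blue, 20, Tai, DC, Echo), (32, 23, blue, 20, Tai, DC, Orion), (32, 23, blue, 20, Tai, MIA, Argo), (32, 23, blue, 20, Tai, MIA, Echo), (32, 23, blue, 20, Tai, MIA, Orion), (32, 23, red, 35, Ada, ATL, Zephyr), (32, 23, red, 35, Ada, CHI, Zephyr), (32, 23, red, 35, Ada, DC, Zephyr), (32, 23, red, 35, Ada, MIA, Zephyr)}
Filtering on sname ≠ Lee leaves {(21, 26, gold, 6, Ada, DEN, Zephyr), (21, 26, gold, 6, Ada, LA, Zephyr), (21, 26, gold, 6, Ada, NYC, Zephyr), (21, 26, gold, 6, Ada, SF, Zephyr), (32, 23, blue, 20, Tai, ATL, Argo), (32, 23, blue, 20, Tai, ATL, Echo), (32, 23, blue, 20, Tai, ATL, Orion), (32, 23, blue, 20, Tai, CHI, Argo), (32, 23, blue, 20, Tai, CHI, Echo), (32, 23, blue, 20, Tai, CHI, Orion), (32, 23, blue, 20, Tai, DC, Argo), (32, 23, blue, 20, Tai, DC, Echo), (32, 23, blue, 20, Tai, DC, Orion), (32, 23, blue, 20, Tai, MIA, Argo), (32, 23, blue, 20, Tai, MIA, Echo), (32, 23, blue, 20, Tai, MIA, Orion), (32, 23, red, 35, Ada, ATL, Zephyr), (32, 23, red, 35, Ada, CHI, Zephyr), (32, 23, red, 35, Ada, DC, Zephyr), (32, 23, red, 35, Ada, MIA, Zephyr)}.
π_{sname, city, qty} gives {(Ada, ATL, 35), (Ada, CHI, 35), (Ada, DC, 35), (Ada, DEN, 6), (Ada, LA, 6), (Ada, MIA, 35), (Ada, NYC, 6), (Ada, SF, 6), (Tai, ATL, 20), (Tai, CHI, 20), (Tai, DC, 20), (Tai, MIA, 20)} (8 duplicate(s) eliminated).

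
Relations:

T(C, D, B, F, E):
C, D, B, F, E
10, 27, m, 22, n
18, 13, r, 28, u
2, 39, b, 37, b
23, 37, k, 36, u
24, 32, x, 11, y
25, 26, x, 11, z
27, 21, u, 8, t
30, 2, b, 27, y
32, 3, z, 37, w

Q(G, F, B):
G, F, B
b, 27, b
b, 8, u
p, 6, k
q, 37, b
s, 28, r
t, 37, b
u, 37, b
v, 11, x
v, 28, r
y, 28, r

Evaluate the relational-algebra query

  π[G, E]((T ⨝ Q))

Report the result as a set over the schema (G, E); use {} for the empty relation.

{(b, t), (b, y), (q, b), (s, u), (t, b), (u, b), (v, u), (v, y), (v, z), (y, u)}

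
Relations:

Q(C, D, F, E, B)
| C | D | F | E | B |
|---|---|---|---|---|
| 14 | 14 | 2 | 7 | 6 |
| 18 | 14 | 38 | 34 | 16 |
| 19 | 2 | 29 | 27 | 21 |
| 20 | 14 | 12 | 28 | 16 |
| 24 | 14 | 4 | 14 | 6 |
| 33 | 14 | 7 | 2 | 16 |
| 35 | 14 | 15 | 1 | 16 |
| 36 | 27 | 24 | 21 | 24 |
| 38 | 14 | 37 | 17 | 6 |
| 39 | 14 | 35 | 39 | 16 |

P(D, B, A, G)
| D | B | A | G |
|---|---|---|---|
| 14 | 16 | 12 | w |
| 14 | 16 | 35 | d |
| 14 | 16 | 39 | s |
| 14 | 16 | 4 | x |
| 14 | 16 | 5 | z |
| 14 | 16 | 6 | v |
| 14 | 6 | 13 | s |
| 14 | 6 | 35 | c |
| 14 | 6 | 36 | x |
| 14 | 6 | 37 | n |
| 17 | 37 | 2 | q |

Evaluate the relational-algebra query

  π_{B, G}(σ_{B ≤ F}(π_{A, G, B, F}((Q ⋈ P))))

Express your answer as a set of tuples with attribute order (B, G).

{(16, d), (16, s), (16, v), (16, w), (16, x), (16, z), (6, c), (6, n), (6, s), (6, x)}

Natural join on D, B: {(14, 14, 2, 7, 6, 13, s), (14, 14, 2, 7, 6, 35, c), (14, 14, 2, 7, 6, 36, x), (14, 14, 2, 7, 6, 37, n), (18, 14, 38, 34, 16, 12, w), (18, 14, 38, 34, 16, 35, d), (18, 14, 38, 34, 16, 39, s), (18, 14, 38, 34, 16, 4, x), (18, 14, 38, 34, 16, 5, z), (18, 14, 38, 34, 16, 6, v), (20, 14, 12, 28, 16, 12, w), (20, 14, 12, 28, 16, 35, d), (20, 14, 12, 28, 16, 39, s), (20, 14, 12, 28, 16, 4, x), (20, 14, 12, 28, 16, 5, z), (20, 14, 12, 28, 16, 6, v), (24, 14, 4, 14, 6, 13, s), (24, 14, 4, 14, 6, 35, c), (24, 14, 4, 14, 6, 36, x), (24, 14, 4, 14, 6, 37, n), (33, 14, 7, 2, 16, 12, w), (33, 14, 7, 2, 16, 35, d), (33, 14, 7, 2, 16, 39, s), (33, 14, 7, 2, 16, 4, x), (33, 14, 7, 2, 16, 5, z), (33, 14, 7, 2, 16, 6, v), (35, 14, 15, 1, 16, 12, w), (35, 14, 15, 1, 16, 35, d), (35, 14, 15, 1, 16, 39, s), (35, 14, 15, 1, 16, 4, x), (35, 14, 15, 1, 16, 5, z), (35, 14, 15, 1, 16, 6, v), (38, 14, 37, 17, 6, 13, s), (38, 14, 37, 17, 6, 35, c), (38, 14, 37, 17, 6, 36, x), (38, 14, 37, 17, 6, 37, n), (39, 14, 35, 39, 16, 12, w), (39, 14, 35, 39, 16, 35, d), (39, 14, 35, 39, 16, 39, s), (39, 14, 35, 39, 16, 4, x), (39, 14, 35, 39, 16, 5, z), (39, 14, 35, 39, 16, 6, v)}
π[A, G, B, F]: project onto (A, G, B, F) → {(12, w, 16, 12), (12, w, 16, 15), (12, w, 16, 35), (12, w, 16, 38), (12, w, 16, 7), (13, s, 6, 2), (13, s, 6, 37), (13, s, 6, 4), (35, c, 6, 2), (35, c, 6, 37), (35, c, 6, 4), (35, d, 16, 12), (35, d, 16, 15), (35, d, 16, 35), (35, d, 16, 38), (35, d, 16, 7), (36, x, 6, 2), (36, x, 6, 37), (36, x, 6, 4), (37, n, 6, 2), (37, n, 6, 37), (37, n, 6, 4), (39, s, 16, 12), (39, s, 16, 15), (39, s, 16, 35), (39, s, 16, 38), (39, s, 16, 7), (4, x, 16, 12), (4, x, 16, 15), (4, x, 16, 35), (4, x, 16, 38), (4, x, 16, 7), (5, z, 16, 12), (5, z, 16, 15), (5, z, 16, 35), (5, z, 16, 38), (5, z, 16, 7), (6, v, 16, 12), (6, v, 16, 15), (6, v, 16, 35), (6, v, 16, 38), (6, v, 16, 7)}
σ[B ≤ F]: keep tuples satisfying B ≤ F → {(12, w, 16, 35), (12, w, 16, 38), (13, s, 6, 37), (35, c, 6, 37), (35, d, 16, 35), (35, d, 16, 38), (36, x, 6, 37), (37, n, 6, 37), (39, s, 16, 35), (39, s, 16, 38), (4, x, 16, 35), (4, x, 16, 38), (5, z, 16, 35), (5, z, 16, 38), (6, v, 16, 35), (6, v, 16, 38)}
π[B, G]: project onto (B, G) (6 duplicate(s) eliminated) → {(16, d), (16, s), (16, v), (16, w), (16, x), (16, z), (6, c), (6, n), (6, s), (6, x)}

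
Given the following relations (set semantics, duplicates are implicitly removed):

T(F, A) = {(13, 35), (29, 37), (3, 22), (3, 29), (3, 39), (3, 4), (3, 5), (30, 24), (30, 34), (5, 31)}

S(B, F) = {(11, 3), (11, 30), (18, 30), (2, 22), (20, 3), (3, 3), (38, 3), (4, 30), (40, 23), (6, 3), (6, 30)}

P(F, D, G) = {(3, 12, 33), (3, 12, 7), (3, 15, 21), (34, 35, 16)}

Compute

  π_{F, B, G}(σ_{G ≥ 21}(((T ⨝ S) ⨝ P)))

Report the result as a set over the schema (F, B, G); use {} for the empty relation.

{(3, 11, 21), (3, 11, 33), (3, 20, 21), (3, 20, 33), (3, 3, 21), (3, 3, 33), (3, 38, 21), (3, 38, 33), (3, 6, 21), (3, 6, 33)}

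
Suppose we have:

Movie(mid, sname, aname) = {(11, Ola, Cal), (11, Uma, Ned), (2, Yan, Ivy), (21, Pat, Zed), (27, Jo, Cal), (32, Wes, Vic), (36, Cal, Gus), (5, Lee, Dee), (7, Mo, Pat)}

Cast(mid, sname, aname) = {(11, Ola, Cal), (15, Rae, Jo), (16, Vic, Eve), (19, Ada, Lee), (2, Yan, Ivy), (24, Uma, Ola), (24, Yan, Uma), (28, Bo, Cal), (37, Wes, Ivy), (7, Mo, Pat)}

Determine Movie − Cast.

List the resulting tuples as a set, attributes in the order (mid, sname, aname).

{(11, Uma, Ned), (21, Pat, Zed), (27, Jo, Cal), (32, Wes, Vic), (36, Cal, Gus), (5, Lee, Dee)}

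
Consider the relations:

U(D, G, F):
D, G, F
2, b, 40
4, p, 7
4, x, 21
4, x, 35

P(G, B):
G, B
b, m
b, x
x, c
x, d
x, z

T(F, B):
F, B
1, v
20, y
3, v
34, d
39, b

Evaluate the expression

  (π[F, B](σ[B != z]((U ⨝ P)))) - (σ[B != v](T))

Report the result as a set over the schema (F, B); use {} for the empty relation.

Joining U and P on G yields {(2, b, 40, m), (2, b, 40, x), (4, x, 21, c), (4, x, 21, d), (4, x, 21, z), (4, x, 35, c), (4, x, 35, d), (4, x, 35, z)}.
Apply σ_{B != z}; surviving tuples: {(2, b, 40, m), (2, b, 40, x), (4, x, 21, c), (4, x, 21, d), (4, x, 35, c), (4, x, 35, d)}
π_{F, B} gives {(21, c), (21, d), (35, c), (35, d), (40, m), (40, x)}.
Apply σ_{B != v}; surviving tuples: {(20, y), (34, d), (39, b)}
Taking the difference: {(21, c), (21, d), (35, c), (35, d), (40, m), (40, x)}

{(21, c), (21, d), (35, c), (35, d), (40, m), (40, x)}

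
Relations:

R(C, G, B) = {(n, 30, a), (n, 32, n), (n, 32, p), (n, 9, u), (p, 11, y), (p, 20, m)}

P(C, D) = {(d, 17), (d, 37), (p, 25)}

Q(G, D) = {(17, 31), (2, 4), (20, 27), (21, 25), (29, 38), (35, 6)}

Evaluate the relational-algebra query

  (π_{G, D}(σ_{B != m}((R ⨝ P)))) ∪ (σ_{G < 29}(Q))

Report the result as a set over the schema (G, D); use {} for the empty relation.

{(11, 25), (17, 31), (2, 4), (20, 27), (21, 25)}

Joining R and P on C yields {(p, 11, y, 25), (p, 20, m, 25)}.
Selection B != m: {(p, 11, y, 25)}
Projecting to G, D: {(11, 25)}
Selection G < 29: {(17, 31), (2, 4), (20, 27), (21, 25)}
Set union of the two operands is {(11, 25), (17, 31), (2, 4), (20, 27), (21, 25)}.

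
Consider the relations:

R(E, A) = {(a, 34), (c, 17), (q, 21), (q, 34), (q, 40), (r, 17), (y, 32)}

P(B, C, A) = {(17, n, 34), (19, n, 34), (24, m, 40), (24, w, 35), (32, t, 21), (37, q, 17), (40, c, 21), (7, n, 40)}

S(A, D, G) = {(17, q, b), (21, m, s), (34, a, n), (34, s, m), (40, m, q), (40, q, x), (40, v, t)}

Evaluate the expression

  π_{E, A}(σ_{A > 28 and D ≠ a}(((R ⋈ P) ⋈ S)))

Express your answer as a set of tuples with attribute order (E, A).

Joining R and P on A yields {(a, 34, 17, n), (a, 34, 19, n), (c, 17, 37, q), (q, 21, 32, t), (q, 21, 40, c), (q, 34, 17, n), (q, 34, 19, n), (q, 40, 24, m), (q, 40, 7, n), (r, 17, 37, q)}.
Joining (R ⋈ P) and S on A yields {(a, 34, 17, n, a, n), (a, 34, 17, n, s, m), (a, 34, 19, n, a, n), (a, 34, 19, n, s, m), (c, 17, 37, q, q, b), (q, 21, 32, t, m, s), (q, 21, 40, c, m, s), (q, 34, 17, n, a, n), (q, 34, 17, n, s, m), (q, 34, 19, n, a, n), (q, 34, 19, n, s, m), (q, 40, 24, m, m, q), (q, 40, 24, m, q, x), (q, 40, 24, m, v, t), (q, 40, 7, n, m, q), (q, 40, 7, n, q, x), (q, 40, 7, n, v, t), (r, 17, 37, q, q, b)}.
Selection A > 28 and D ≠ a: {(a, 34, 17, n, s, m), (a, 34, 19, n, s, m), (q, 34, 17, n, s, m), (q, 34, 19, n, s, m), (q, 40, 24, m, m, q), (q, 40, 24, m, q, x), (q, 40, 24, m, v, t), (q, 40, 7, n, m, q), (q, 40, 7, n, q, x), (q, 40, 7, n, v, t)}
Keep only column(s) E, A (7 duplicate(s) eliminated): {(a, 34), (q, 34), (q, 40)}

{(a, 34), (q, 34), (q, 40)}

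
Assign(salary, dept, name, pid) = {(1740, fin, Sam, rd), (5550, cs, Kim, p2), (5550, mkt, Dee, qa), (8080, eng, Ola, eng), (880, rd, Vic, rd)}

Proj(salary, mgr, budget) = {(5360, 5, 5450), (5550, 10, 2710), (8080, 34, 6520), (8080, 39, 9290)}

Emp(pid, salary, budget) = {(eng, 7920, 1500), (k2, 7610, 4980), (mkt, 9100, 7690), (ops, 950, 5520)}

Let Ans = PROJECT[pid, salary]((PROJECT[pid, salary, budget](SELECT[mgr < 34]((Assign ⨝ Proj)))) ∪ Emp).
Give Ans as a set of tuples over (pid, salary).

Natural join on salary: {(5550, cs, Kim, p2, 10, 2710), (5550, mkt, Dee, qa, 10, 2710), (8080, eng, Ola, eng, 34, 6520), (8080, eng, Ola, eng, 39, 9290)}
Apply σ_{mgr < 34}; surviving tuples: {(5550, cs, Kim, p2, 10, 2710), (5550, mkt, Dee, qa, 10, 2710)}
Keep only column(s) pid, salary, budget: {(p2, 5550, 2710), (qa, 5550, 2710)}
Taking the union: {(eng, 7920, 1500), (k2, 7610, 4980), (mkt, 9100, 7690), (ops, 950, 5520), (p2, 5550, 2710), (qa, 5550, 2710)}
Keep only column(s) pid, salary: {(eng, 7920), (k2, 7610), (mkt, 9100), (ops, 950), (p2, 5550), (qa, 5550)}

{(eng, 7920), (k2, 7610), (mkt, 9100), (ops, 950), (p2, 5550), (qa, 5550)}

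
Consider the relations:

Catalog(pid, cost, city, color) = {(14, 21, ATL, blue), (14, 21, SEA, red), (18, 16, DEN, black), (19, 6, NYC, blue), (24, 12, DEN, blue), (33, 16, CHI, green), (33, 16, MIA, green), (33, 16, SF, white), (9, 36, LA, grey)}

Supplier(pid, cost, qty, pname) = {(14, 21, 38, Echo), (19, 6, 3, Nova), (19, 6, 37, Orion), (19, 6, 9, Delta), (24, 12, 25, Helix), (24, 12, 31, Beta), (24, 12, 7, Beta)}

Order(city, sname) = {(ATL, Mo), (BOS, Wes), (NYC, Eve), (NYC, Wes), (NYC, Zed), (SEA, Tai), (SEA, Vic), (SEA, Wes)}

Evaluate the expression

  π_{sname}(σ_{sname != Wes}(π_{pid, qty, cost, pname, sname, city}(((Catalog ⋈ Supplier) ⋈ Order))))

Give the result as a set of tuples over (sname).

Catalog ⋈ Supplier (natural join on pid, cost): {(14, 21, ATL, blue, 38, Echo), (14, 21, SEA, red, 38, Echo), (19, 6, NYC, blue, 3, Nova), (19, 6, NYC, blue, 37, Orion), (19, 6, NYC, blue, 9, Delta), (24, 12, DEN, blue, 25, Helix), (24, 12, DEN, blue, 31, Beta), (24, 12, DEN, blue, 7, Beta)}
(Catalog ⋈ Supplier) ⋈ Order (natural join on city): {(14, 21, ATL, blue, 38, Echo, Mo), (14, 21, SEA, red, 38, Echo, Tai), (14, 21, SEA, red, 38, Echo, Vic), (14, 21, SEA, red, 38, Echo, Wes), (19, 6, NYC, blue, 3, Nova, Eve), (19, 6, NYC, blue, 3, Nova, Wes), (19, 6, NYC, blue, 3, Nova, Zed), (19, 6, NYC, blue, 37, Orion, Eve), (19, 6, NYC, blue, 37, Orion, Wes), (19, 6, NYC, blue, 37, Orion, Zed), (19, 6, NYC, blue, 9, Delta, Eve), (19, 6, NYC, blue, 9, Delta, Wes), (19, 6, NYC, blue, 9, Delta, Zed)}
Projecting to pid, qty, cost, pname, sname, city: {(14, 38, 21, Echo, Mo, ATL), (14, 38, 21, Echo, Tai, SEA), (14, 38, 21, Echo, Vic, SEA), (14, 38, 21, Echo, Wes, SEA), (19, 3, 6, Nova, Eve, NYC), (19, 3, 6, Nova, Wes, NYC), (19, 3, 6, Nova, Zed, NYC), (19, 37, 6, Orion, Eve, NYC), (19, 37, 6, Orion, Wes, NYC), (19, 37, 6, Orion, Zed, NYC), (19, 9, 6, Delta, Eve, NYC), (19, 9, 6, Delta, Wes, NYC), (19, 9, 6, Delta, Zed, NYC)}
Selection sname != Wes: {(14, 38, 21, Echo, Mo, ATL), (14, 38, 21, Echo, Tai, SEA), (14, 38, 21, Echo, Vic, SEA), (19, 3, 6, Nova, Eve, NYC), (19, 3, 6, Nova, Zed, NYC), (19, 37, 6, Orion, Eve, NYC), (19, 37, 6, Orion, Zed, NYC), (19, 9, 6, Delta, Eve, NYC), (19, 9, 6, Delta, Zed, NYC)}
Projecting to sname (4 duplicate(s) eliminated): {Eve, Mo, Tai, Vic, Zed}

{Eve, Mo, Tai, Vic, Zed}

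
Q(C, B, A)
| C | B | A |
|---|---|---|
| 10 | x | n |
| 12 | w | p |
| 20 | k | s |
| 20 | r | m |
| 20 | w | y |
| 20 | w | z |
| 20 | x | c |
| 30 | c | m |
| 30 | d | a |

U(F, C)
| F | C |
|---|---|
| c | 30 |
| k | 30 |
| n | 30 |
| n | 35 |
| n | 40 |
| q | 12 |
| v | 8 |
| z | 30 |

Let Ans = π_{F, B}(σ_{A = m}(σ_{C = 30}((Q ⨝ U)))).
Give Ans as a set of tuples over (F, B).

Joining Q and U on C yields {(12, w, p, q), (30, c, m, c), (30, c, m, k), (30, c, m, n), (30, c, m, z), (30, d, a, c), (30, d, a, k), (30, d, a, n), (30, d, a, z)}.
Selection C = 30: {(30, c, m, c), (30, c, m, k), (30, c, m, n), (30, c, m, z), (30, d, a, c), (30, d, a, k), (30, d, a, n), (30, d, a, z)}
Selection A = m: {(30, c, m, c), (30, c, m, k), (30, c, m, n), (30, c, m, z)}
Projecting to F, B: {(c, c), (k, c), (n, c), (z, c)}

{(c, c), (k, c), (n, c), (z, c)}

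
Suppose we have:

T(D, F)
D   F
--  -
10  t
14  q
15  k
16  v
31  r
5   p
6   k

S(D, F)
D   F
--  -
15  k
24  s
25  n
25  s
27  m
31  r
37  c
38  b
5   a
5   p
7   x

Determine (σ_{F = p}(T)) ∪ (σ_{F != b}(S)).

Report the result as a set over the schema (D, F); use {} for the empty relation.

{(15, k), (24, s), (25, n), (25, s), (27, m), (31, r), (37, c), (5, a), (5, p), (7, x)}

Selection F = p: {(5, p)}
Selection F != b: {(15, k), (24, s), (25, n), (25, s), (27, m), (31, r), (37, c), (5, a), (5, p), (7, x)}
Union: {(5, p)} with {(15, k), (24, s), (25, n), (25, s), (27, m), (31, r), (37, c), (5, a), (5, p), (7, x)} → {(15, k), (24, s), (25, n), (25, s), (27, m), (31, r), (37, c), (5, a), (5, p), (7, x)}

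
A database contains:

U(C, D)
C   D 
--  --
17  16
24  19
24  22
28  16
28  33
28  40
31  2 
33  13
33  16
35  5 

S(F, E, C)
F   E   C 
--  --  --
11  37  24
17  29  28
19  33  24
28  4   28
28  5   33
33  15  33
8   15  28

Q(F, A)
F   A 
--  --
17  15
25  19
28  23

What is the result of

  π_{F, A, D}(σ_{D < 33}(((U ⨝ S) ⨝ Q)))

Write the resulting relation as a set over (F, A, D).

{(17, 15, 16), (28, 23, 13), (28, 23, 16)}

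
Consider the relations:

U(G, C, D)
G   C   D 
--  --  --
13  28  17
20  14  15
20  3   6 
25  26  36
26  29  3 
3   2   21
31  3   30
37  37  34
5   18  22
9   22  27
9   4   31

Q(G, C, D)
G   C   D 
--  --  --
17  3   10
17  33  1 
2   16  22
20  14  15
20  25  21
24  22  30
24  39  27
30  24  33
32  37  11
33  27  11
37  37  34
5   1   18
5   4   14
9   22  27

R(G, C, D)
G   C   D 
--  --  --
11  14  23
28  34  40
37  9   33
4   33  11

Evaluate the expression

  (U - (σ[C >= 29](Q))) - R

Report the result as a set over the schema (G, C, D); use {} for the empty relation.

σ[C >= 29]: keep tuples satisfying C >= 29 → {(17, 33, 1), (24, 39, 27), (32, 37, 11), (37, 37, 34)}
Taking the difference: {(13, 28, 17), (20, 14, 15), (20, 3, 6), (25, 26, 36), (26, 29, 3), (3, 2, 21), (31, 3, 30), (5, 18, 22), (9, 22, 27), (9, 4, 31)}
Taking the difference: {(13, 28, 17), (20, 14, 15), (20, 3, 6), (25, 26, 36), (26, 29, 3), (3, 2, 21), (31, 3, 30), (5, 18, 22), (9, 22, 27), (9, 4, 31)}

{(13, 28, 17), (20, 14, 15), (20, 3, 6), (25, 26, 36), (26, 29, 3), (3, 2, 21), (31, 3, 30), (5, 18, 22), (9, 22, 27), (9, 4, 31)}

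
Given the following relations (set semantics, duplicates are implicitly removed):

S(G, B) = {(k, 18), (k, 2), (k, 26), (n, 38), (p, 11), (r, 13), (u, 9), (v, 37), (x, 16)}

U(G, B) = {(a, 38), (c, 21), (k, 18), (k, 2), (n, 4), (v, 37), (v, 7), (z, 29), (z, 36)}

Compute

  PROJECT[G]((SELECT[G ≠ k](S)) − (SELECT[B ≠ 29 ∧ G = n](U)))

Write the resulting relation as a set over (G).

σ[G ≠ k]: keep tuples satisfying G ≠ k → {(n, 38), (p, 11), (r, 13), (u, 9), (v, 37), (x, 16)}
σ[B ≠ 29 ∧ G = n]: keep tuples satisfying B ≠ 29 ∧ G = n → {(n, 4)}
Set difference of the two operands is {(n, 38), (p, 11), (r, 13), (u, 9), (v, 37), (x, 16)}.
π[G]: project onto (G) → {n, p, r, u, v, x}

{n, p, r, u, v, x}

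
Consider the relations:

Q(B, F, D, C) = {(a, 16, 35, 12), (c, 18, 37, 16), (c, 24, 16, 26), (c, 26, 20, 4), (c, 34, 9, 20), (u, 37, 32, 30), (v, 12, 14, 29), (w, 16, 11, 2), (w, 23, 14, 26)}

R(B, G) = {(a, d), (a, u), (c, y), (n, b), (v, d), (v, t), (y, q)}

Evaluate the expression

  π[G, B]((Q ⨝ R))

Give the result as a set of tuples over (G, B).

Joining Q and R on B yields {(a, 16, 35, 12, d), (a, 16, 35, 12, u), (c, 18, 37, 16, y), (c, 24, 16, 26, y), (c, 26, 20, 4, y), (c, 34, 9, 20, y), (v, 12, 14, 29, d), (v, 12, 14, 29, t)}.
Keep only column(s) G, B (3 duplicate(s) eliminated): {(d, a), (d, v), (t, v), (u, a), (y, c)}

{(d, a), (d, v), (t, v), (u, a), (y, c)}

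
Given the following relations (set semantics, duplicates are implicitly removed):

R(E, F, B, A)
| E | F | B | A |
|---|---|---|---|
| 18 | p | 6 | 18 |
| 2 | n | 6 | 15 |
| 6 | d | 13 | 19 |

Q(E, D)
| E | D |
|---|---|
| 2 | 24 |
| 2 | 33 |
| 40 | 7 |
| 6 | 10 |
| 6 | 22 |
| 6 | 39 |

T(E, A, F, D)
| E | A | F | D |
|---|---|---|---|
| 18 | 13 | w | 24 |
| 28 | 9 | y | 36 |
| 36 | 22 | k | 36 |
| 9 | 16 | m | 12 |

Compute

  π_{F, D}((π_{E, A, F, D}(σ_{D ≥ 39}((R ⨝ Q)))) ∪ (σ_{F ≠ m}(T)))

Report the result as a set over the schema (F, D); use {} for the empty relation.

Joining R and Q on E yields {(2, n, 6, 15, 24), (2, n, 6, 15, 33), (6, d, 13, 19, 10), (6, d, 13, 19, 22), (6, d, 13, 19, 39)}.
Apply σ_{D ≥ 39}; surviving tuples: {(6, d, 13, 19, 39)}
π_{E, A, F, D} gives {(6, 19, d, 39)}.
Apply σ_{F ≠ m}; surviving tuples: {(18, 13, w, 24), (28, 9, y, 36), (36, 22, k, 36)}
Set union of the two operands is {(18, 13, w, 24), (28, 9, y, 36), (36, 22, k, 36), (6, 19, d, 39)}.
π_{F, D} gives {(d, 39), (k, 36), (w, 24), (y, 36)}.

{(d, 39), (k, 36), (w, 24), (y, 36)}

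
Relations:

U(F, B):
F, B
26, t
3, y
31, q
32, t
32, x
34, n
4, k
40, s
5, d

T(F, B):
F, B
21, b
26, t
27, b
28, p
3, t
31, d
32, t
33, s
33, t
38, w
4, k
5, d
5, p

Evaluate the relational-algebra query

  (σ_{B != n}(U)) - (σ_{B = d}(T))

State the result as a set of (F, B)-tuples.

Apply σ_{B != n}; surviving tuples: {(26, t), (3, y), (31, q), (32, t), (32, x), (4, k), (40, s), (5, d)}
Apply σ_{B = d}; surviving tuples: {(31, d), (5, d)}
Taking the difference: {(26, t), (3, y), (31, q), (32, t), (32, x), (4, k), (40, s)}

{(26, t), (3, y), (31, q), (32, t), (32, x), (4, k), (40, s)}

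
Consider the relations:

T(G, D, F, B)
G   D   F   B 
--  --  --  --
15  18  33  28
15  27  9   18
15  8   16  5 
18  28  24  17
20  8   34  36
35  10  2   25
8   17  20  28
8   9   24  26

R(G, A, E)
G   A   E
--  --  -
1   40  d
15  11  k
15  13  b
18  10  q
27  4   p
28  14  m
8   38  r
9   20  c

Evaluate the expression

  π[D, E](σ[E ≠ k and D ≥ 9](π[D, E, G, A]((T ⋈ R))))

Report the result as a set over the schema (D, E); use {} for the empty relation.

{(17, r), (18, b), (27, b), (28, q), (9, r)}

Natural join on G: {(15, 18, 33, 28, 11, k), (15, 18, 33, 28, 13, b), (15, 27, 9, 18, 11, k), (15, 27, 9, 18, 13, b), (15, 8, 16, 5, 11, k), (15, 8, 16, 5, 13, b), (18, 28, 24, 17, 10, q), (8, 17, 20, 28, 38, r), (8, 9, 24, 26, 38, r)}
π[D, E, G, A]: project onto (D, E, G, A) → {(17, r, 8, 38), (18, b, 15, 13), (18, k, 15, 11), (27, b, 15, 13), (27, k, 15, 11), (28, q, 18, 10), (8, b, 15, 13), (8, k, 15, 11), (9, r, 8, 38)}
Apply σ_{E ≠ k and D ≥ 9}; surviving tuples: {(17, r, 8, 38), (18, b, 15, 13), (27, b, 15, 13), (28, q, 18, 10), (9, r, 8, 38)}
π[D, E]: project onto (D, E) → {(17, r), (18, b), (27, b), (28, q), (9, r)}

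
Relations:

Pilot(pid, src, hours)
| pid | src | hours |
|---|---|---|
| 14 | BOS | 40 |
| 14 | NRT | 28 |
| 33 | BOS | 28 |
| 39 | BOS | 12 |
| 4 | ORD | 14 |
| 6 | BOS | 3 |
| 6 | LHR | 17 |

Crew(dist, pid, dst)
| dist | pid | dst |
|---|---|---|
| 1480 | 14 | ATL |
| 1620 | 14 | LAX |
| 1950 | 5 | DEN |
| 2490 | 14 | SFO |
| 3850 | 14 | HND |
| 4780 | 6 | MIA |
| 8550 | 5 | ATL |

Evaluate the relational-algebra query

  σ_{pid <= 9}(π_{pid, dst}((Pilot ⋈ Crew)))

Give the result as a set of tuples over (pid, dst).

Natural join on pid: {(14, BOS, 40, 1480, ATL), (14, BOS, 40, 1620, LAX), (14, BOS, 40, 2490, SFO), (14, BOS, 40, 3850, HND), (14, NRT, 28, 1480, ATL), (14, NRT, 28, 1620, LAX), (14, NRT, 28, 2490, SFO), (14, NRT, 28, 3850, HND), (6, BOS, 3, 4780, MIA), (6, LHR, 17, 4780, MIA)}
Keep only column(s) pid, dst (5 duplicate(s) eliminated): {(14, ATL), (14, HND), (14, LAX), (14, SFO), (6, MIA)}
Selection pid <= 9: {(6, MIA)}

{(6, MIA)}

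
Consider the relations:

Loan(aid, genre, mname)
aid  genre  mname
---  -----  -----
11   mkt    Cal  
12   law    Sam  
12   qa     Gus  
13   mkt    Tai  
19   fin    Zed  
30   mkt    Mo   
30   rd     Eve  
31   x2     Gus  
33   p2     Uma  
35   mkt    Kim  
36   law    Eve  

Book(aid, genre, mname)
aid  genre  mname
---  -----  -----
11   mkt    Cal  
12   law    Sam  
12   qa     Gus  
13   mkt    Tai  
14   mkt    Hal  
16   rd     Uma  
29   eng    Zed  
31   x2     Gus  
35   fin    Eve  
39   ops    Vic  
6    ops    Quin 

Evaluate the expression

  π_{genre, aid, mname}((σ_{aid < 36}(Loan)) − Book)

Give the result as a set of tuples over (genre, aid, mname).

Filtering on aid < 36 leaves {(11, mkt, Cal), (12, law, Sam), (12, qa, Gus), (13, mkt, Tai), (19, fin, Zed), (30, mkt, Mo), (30, rd, Eve), (31, x2, Gus), (33, p2, Uma), (35, mkt, Kim)}.
Set difference of the two operands is {(19, fin, Zed), (30, mkt, Mo), (30, rd, Eve), (33, p2, Uma), (35, mkt, Kim)}.
Keep only column(s) genre, aid, mname: {(fin, 19, Zed), (mkt, 30, Mo), (mkt, 35, Kim), (p2, 33, Uma), (rd, 30, Eve)}

{(fin, 19, Zed), (mkt, 30, Mo), (mkt, 35, Kim), (p2, 33, Uma), (rd, 30, Eve)}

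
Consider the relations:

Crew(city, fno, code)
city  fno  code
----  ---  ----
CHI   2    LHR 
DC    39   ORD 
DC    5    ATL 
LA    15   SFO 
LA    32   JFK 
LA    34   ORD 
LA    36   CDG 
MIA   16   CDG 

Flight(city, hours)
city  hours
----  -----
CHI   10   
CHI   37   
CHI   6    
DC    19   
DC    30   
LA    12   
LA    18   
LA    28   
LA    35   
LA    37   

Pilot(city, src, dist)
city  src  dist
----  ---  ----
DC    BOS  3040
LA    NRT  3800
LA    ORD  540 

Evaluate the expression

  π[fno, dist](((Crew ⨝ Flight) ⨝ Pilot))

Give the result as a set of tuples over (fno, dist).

{(15, 3800), (15, 540), (32, 3800), (32, 540), (34, 3800), (34, 540), (36, 3800), (36, 540), (39, 3040), (5, 3040)}

Natural join on city: {(CHI, 2, LHR, 10), (CHI, 2, LHR, 37), (CHI, 2, LHR, 6), (DC, 39, ORD, 19), (DC, 39, ORD, 30), (DC, 5, ATL, 19), (DC, 5, ATL, 30), (LA, 15, SFO, 12), (LA, 15, SFO, 18), (LA, 15, SFO, 28), (LA, 15, SFO, 35), (LA, 15, SFO, 37), (LA, 32, JFK, 12), (LA, 32, JFK, 18), (LA, 32, JFK, 28), (LA, 32, JFK, 35), (LA, 32, JFK, 37), (LA, 34, ORD, 12), (LA, 34, ORD, 18), (LA, 34, ORD, 28), (LA, 34, ORD, 35), (LA, 34, ORD, 37), (LA, 36, CDG, 12), (LA, 36, CDG, 18), (LA, 36, CDG, 28), (LA, 36, CDG, 35), (LA, 36, CDG, 37)}
Natural join on city: {(DC, 39, ORD, 19, BOS, 3040), (DC, 39, ORD, 30, BOS, 3040), (DC, 5, ATL, 19, BOS, 3040), (DC, 5, ATL, 30, BOS, 3040), (LA, 15, SFO, 12, NRT, 3800), (LA, 15, SFO, 12, ORD, 540), (LA, 15, SFO, 18, NRT, 3800), (LA, 15, SFO, 18, ORD, 540), (LA, 15, SFO, 28, NRT, 3800), (LA, 15, SFO, 28, ORD, 540), (LA, 15, SFO, 35, NRT, 3800), (LA, 15, SFO, 35, ORD, 540), (LA, 15, SFO, 37, NRT, 3800), (LA, 15, SFO, 37, ORD, 540), (LA, 32, JFK, 12, NRT, 3800), (LA, 32, JFK, 12, ORD, 540), (LA, 32, JFK, 18, NRT, 3800), (LA, 32, JFK, 18, ORD, 540), (LA, 32, JFK, 28, NRT, 3800), (LA, 32, JFK, 28, ORD, 540), (LA, 32, JFK, 35, NRT, 3800), (LA, 32, JFK, 35, ORD, 540), (LA, 32, JFK, 37, NRT, 3800), (LA, 32, JFK, 37, ORD, 540), (LA, 34, ORD, 12, NRT, 3800), (LA, 34, ORD, 12, ORD, 540), (LA, 34, ORD, 18, NRT, 3800), (LA, 34, ORD, 18, ORD, 540), (LA, 34, ORD, 28, NRT, 3800), (LA, 34, ORD, 28, ORD, 540), (LA, 34, ORD, 35, NRT, 3800), (LA, 34, ORD, 35, ORD, 540), (LA, 34, ORD, 37, NRT, 3800), (LA, 34, ORD, 37, ORD, 540), (LA, 36, CDG, 12, NRT, 3800), (LA, 36, CDG, 12, ORD, 540), (LA, 36, CDG, 18, NRT, 3800), (LA, 36, CDG, 18, ORD, 540), (LA, 36, CDG, 28, NRT, 3800), (LA, 36, CDG, 28, ORD, 540), (LA, 36, CDG, 35, NRT, 3800), (LA, 36, CDG, 35, ORD, 540), (LA, 36, CDG, 37, NRT, 3800), (LA, 36, CDG, 37, ORD, 540)}
Keep only column(s) fno, dist (34 duplicate(s) eliminated): {(15, 3800), (15, 540), (32, 3800), (32, 540), (34, 3800), (34, 540), (36, 3800), (36, 540), (39, 3040), (5, 3040)}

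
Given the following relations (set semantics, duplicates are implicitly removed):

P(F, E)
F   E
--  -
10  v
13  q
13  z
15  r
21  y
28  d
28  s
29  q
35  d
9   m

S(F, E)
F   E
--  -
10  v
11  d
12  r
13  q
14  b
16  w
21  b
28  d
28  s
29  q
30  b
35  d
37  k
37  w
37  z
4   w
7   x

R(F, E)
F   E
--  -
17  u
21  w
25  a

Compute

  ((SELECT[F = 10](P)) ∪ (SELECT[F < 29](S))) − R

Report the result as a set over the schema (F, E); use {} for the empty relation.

{(10, v), (11, d), (12, r), (13, q), (14, b), (16, w), (21, b), (28, d), (28, s), (4, w), (7, x)}

Filtering on F = 10 leaves {(10, v)}.
Filtering on F < 29 leaves {(10, v), (11, d), (12, r), (13, q), (14, b), (16, w), (21, b), (28, d), (28, s), (4, w), (7, x)}.
Union: {(10, v)} with {(10, v), (11, d), (12, r), (13, q), (14, b), (16, w), (21, b), (28, d), (28, s), (4, w), (7, x)} → {(10, v), (11, d), (12, r), (13, q), (14, b), (16, w), (21, b), (28, d), (28, s), (4, w), (7, x)}
Difference: {(10, v), (11, d), (12, r), (13, q), (14, b), (16, w), (21, b), (28, d), (28, s), (4, w), (7, x)} with {(17, u), (21, w), (25, a)} → {(10, v), (11, d), (12, r), (13, q), (14, b), (16, w), (21, b), (28, d), (28, s), (4, w), (7, x)}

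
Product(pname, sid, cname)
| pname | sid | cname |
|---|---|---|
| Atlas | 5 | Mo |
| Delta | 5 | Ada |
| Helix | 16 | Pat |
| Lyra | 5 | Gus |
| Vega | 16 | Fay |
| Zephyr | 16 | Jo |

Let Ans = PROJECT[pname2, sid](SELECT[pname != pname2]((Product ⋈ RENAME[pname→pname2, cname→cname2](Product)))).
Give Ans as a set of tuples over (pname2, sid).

{(Atlas, 5), (Delta, 5), (Helix, 16), (Lyra, 5), (Vega, 16), (Zephyr, 16)}

ρ[pname→pname2, cname→cname2]: schema becomes (pname2, sid, cname2); tuples unchanged.
Natural join on sid: {(Atlas, 5, Mo, Atlas, Mo), (Atlas, 5, Mo, Delta, Ada), (Atlas, 5, Mo, Lyra, Gus), (Delta, 5, Ada, Atlas, Mo), (Delta, 5, Ada, Delta, Ada), (Delta, 5, Ada, Lyra, Gus), (Helix, 16, Pat, Helix, Pat), (Helix, 16, Pat, Vega, Fay), (Helix, 16, Pat, Zephyr, Jo), (Lyra, 5, Gus, Atlas, Mo), (Lyra, 5, Gus, Delta, Ada), (Lyra, 5, Gus, Lyra, Gus), (Vega, 16, Fay, Helix, Pat), (Vega, 16, Fay, Vega, Fay), (Vega, 16, Fay, Zephyr, Jo), (Zephyr, 16, Jo, Helix, Pat), (Zephyr, 16, Jo, Vega, Fay), (Zephyr, 16, Jo, Zephyr, Jo)}
Filtering on pname != pname2 leaves {(Atlas, 5, Mo, Delta, Ada), (Atlas, 5, Mo, Lyra, Gus), (Delta, 5, Ada, Atlas, Mo), (Delta, 5, Ada, Lyra, Gus), (Helix, 16, Pat, Vega, Fay), (Helix, 16, Pat, Zephyr, Jo), (Lyra, 5, Gus, Atlas, Mo), (Lyra, 5, Gus, Delta, Ada), (Vega, 16, Fay, Helix, Pat), (Vega, 16, Fay, Zephyr, Jo), (Zephyr, 16, Jo, Helix, Pat), (Zephyr, 16, Jo, Vega, Fay)}.
π_{pname2, sid} gives {(Atlas, 5), (Delta, 5), (Helix, 16), (Lyra, 5), (Vega, 16), (Zephyr, 16)} (6 duplicate(s) eliminated).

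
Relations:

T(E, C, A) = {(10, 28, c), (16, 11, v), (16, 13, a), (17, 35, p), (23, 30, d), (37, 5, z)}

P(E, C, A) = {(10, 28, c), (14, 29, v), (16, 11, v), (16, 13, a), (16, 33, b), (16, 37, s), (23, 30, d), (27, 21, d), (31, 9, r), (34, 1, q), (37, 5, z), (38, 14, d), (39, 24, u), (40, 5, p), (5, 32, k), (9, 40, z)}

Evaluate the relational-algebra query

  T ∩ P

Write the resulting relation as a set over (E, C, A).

Taking the intersection: {(10, 28, c), (16, 11, v), (16, 13, a), (23, 30, d), (37, 5, z)}

{(10, 28, c), (16, 11, v), (16, 13, a), (23, 30, d), (37, 5, z)}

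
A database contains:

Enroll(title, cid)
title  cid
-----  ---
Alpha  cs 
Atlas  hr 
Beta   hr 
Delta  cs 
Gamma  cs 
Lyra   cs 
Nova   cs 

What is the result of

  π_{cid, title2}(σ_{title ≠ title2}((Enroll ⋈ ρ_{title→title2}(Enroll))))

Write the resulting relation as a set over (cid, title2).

{(cs, Alpha), (cs, Delta), (cs, Gamma), (cs, Lyra), (cs, Nova), (hr, Atlas), (hr, Beta)}

ρ[title→title2]: schema becomes (title2, cid); tuples unchanged.
Natural join on cid: {(Alpha, cs, Alpha), (Alpha, cs, Delta), (Alpha, cs, Gamma), (Alpha, cs, Lyra), (Alpha, cs, Nova), (Atlas, hr, Atlas), (Atlas, hr, Beta), (Beta, hr, Atlas), (Beta, hr, Beta), (Delta, cs, Alpha), (Delta, cs, Delta), (Delta, cs, Gamma), (Delta, cs, Lyra), (Delta, cs, Nova), (Gamma, cs, Alpha), (Gamma, cs, Delta), (Gamma, cs, Gamma), (Gamma, cs, Lyra), (Gamma, cs, Nova), (Lyra, cs, Alpha), (Lyra, cs, Delta), (Lyra, cs, Gamma), (Lyra, cs, Lyra), (Lyra, cs, Nova), (Nova, cs, Alpha), (Nova, cs, Delta), (Nova, cs, Gamma), (Nova, cs, Lyra), (Nova, cs, Nova)}
σ[title ≠ title2]: keep tuples satisfying title ≠ title2 → {(Alpha, cs, Delta), (Alpha, cs, Gamma), (Alpha, cs, Lyra), (Alpha, cs, Nova), (Atlas, hr, Beta), (Beta, hr, Atlas), (Delta, cs, Alpha), (Delta, cs, Gamma), (Delta, cs, Lyra), (Delta, cs, Nova), (Gamma, cs, Alpha), (Gamma, cs, Delta), (Gamma, cs, Lyra), (Gamma, cs, Nova), (Lyra, cs, Alpha), (Lyra, cs, Delta), (Lyra, cs, Gamma), (Lyra, cs, Nova), (Nova, cs, Alpha), (Nova, cs, Delta), (Nova, cs, Gamma), (Nova, cs, Lyra)}
Keep only column(s) cid, title2 (15 duplicate(s) eliminated): {(cs, Alpha), (cs, Delta), (cs, Gamma), (cs, Lyra), (cs, Nova), (hr, Atlas), (hr, Beta)}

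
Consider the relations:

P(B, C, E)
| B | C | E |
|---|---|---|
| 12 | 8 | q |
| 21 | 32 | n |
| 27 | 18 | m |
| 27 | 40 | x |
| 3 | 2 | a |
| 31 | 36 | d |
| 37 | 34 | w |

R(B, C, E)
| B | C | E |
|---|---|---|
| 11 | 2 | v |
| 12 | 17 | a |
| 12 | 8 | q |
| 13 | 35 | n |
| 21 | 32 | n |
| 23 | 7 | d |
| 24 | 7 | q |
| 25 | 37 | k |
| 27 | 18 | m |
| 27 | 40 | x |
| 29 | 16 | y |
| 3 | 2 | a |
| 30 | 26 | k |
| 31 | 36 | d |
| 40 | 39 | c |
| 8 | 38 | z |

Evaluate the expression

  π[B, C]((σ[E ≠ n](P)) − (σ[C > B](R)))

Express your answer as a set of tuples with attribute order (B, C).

σ[E ≠ n]: keep tuples satisfying E ≠ n → {(12, 8, q), (27, 18, m), (27, 40, x), (3, 2, a), (31, 36, d), (37, 34, w)}
σ[C > B]: keep tuples satisfying C > B → {(12, 17, a), (13, 35, n), (21, 32, n), (25, 37, k), (27, 40, x), (31, 36, d), (8, 38, z)}
Difference: {(12, 8, q), (27, 18, m), (27, 40, x), (3, 2, a), (31, 36, d), (37, 34, w)} with {(12, 17, a), (13, 35, n), (21, 32, n), (25, 37, k), (27, 40, x), (31, 36, d), (8, 38, z)} → {(12, 8, q), (27, 18, m), (3, 2, a), (37, 34, w)}
π_{B, C} gives {(12, 8), (27, 18), (3, 2), (37, 34)}.

{(12, 8), (27, 18), (3, 2), (37, 34)}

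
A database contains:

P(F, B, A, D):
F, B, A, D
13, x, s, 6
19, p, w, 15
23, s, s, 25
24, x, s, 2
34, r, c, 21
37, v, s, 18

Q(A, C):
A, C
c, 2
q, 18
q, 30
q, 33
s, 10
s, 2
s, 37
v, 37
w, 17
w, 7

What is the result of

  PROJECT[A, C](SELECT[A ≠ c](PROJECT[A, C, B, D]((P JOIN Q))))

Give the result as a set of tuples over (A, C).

{(s, 10), (s, 2), (s, 37), (w, 17), (w, 7)}

Natural join on A: {(13, x, s, 6, 10), (13, x, s, 6, 2), (13, x, s, 6, 37), (19, p, w, 15, 17), (19, p, w, 15, 7), (23, s, s, 25, 10), (23, s, s, 25, 2), (23, s, s, 25, 37), (24, x, s, 2, 10), (24, x, s, 2, 2), (24, x, s, 2, 37), (34, r, c, 21, 2), (37, v, s, 18, 10), (37, v, s, 18, 2), (37, v, s, 18, 37)}
Keep only column(s) A, C, B, D: {(c, 2, r, 21), (s, 10, s, 25), (s, 10, v, 18), (s, 10, x, 2), (s, 10, x, 6), (s, 2, s, 25), (s, 2, v, 18), (s, 2, x, 2), (s, 2, x, 6), (s, 37, s, 25), (s, 37, v, 18), (s, 37, x, 2), (s, 37, x, 6), (w, 17, p, 15), (w, 7, p, 15)}
σ[A ≠ c]: keep tuples satisfying A ≠ c → {(s, 10, s, 25), (s, 10, v, 18), (s, 10, x, 2), (s, 10, x, 6), (s, 2, s, 25), (s, 2, v, 18), (s, 2, x, 2), (s, 2, x, 6), (s, 37, s, 25), (s, 37, v, 18), (s, 37, x, 2), (s, 37, x, 6), (w, 17, p, 15), (w, 7, p, 15)}
Keep only column(s) A, C (9 duplicate(s) eliminated): {(s, 10), (s, 2), (s, 37), (w, 17), (w, 7)}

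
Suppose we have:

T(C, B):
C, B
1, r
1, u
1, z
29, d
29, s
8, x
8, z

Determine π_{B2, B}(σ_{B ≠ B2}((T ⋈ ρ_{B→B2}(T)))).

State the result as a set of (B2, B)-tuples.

ρ[B→B2]: schema becomes (C, B2); tuples unchanged.
Natural join on C: {(1, r, r), (1, r, u), (1, r, z), (1, u, r), (1, u, u), (1, u, z), (1, z, r), (1, z, u), (1, z, z), (29, d, d), (29, d, s), (29, s, d), (29, s, s), (8, x, x), (8, x, z), (8, z, x), (8, z, z)}
σ[B ≠ B2]: keep tuples satisfying B ≠ B2 → {(1, r, u), (1, r, z), (1, u, r), (1, u, z), (1, z, r), (1, z, u), (29, d, s), (29, s, d), (8, x, z), (8, z, x)}
Projecting to B2, B: {(d, s), (r, u), (r, z), (s, d), (u, r), (u, z), (x, z), (z, r), (z, u), (z, x)}

{(d, s), (r, u), (r, z), (s, d), (u, r), (u, z), (x, z), (z, r), (z, u), (z, x)}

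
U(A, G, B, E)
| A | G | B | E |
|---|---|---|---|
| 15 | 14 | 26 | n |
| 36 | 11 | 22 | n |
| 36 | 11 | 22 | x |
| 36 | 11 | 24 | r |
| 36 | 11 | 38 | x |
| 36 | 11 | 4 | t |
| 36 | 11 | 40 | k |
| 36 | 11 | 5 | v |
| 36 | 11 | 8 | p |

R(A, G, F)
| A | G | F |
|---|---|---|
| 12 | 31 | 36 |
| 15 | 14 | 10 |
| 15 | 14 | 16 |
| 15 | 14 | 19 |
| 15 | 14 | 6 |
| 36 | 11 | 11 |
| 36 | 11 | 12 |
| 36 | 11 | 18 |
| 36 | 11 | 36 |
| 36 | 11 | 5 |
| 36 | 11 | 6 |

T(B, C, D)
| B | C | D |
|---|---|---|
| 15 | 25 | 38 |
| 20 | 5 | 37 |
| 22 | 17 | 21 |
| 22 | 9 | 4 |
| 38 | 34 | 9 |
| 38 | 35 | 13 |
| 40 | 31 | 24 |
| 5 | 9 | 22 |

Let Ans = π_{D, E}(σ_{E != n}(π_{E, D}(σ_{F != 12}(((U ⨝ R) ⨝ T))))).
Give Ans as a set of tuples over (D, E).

{(13, x), (21, x), (22, v), (24, k), (4, x), (9, x)}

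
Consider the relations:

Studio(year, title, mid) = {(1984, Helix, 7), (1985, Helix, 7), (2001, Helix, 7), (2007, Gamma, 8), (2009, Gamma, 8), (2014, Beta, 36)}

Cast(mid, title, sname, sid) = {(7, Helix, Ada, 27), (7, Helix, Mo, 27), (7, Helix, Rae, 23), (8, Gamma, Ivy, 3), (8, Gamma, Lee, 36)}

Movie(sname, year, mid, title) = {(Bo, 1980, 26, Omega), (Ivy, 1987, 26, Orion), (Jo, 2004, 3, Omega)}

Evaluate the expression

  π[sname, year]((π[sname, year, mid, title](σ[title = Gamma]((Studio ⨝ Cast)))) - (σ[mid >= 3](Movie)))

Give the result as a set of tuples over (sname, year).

{(Ivy, 2007), (Ivy, 2009), (Lee, 2007), (Lee, 2009)}

Joining Studio and Cast on title, mid yields {(1984, Helix, 7, Ada, 27), (1984, Helix, 7, Mo, 27), (1984, Helix, 7, Rae, 23), (1985, Helix, 7, Ada, 27), (1985, Helix, 7, Mo, 27), (1985, Helix, 7, Rae, 23), (2001, Helix, 7, Ada, 27), (2001, Helix, 7, Mo, 27), (2001, Helix, 7, Rae, 23), (2007, Gamma, 8, Ivy, 3), (2007, Gamma, 8, Lee, 36), (2009, Gamma, 8, Ivy, 3), (2009, Gamma, 8, Lee, 36)}.
σ[title = Gamma]: keep tuples satisfying title = Gamma → {(2007, Gamma, 8, Ivy, 3), (2007, Gamma, 8, Lee, 36), (2009, Gamma, 8, Ivy, 3), (2009, Gamma, 8, Lee, 36)}
π[sname, year, mid, title]: project onto (sname, year, mid, title) → {(Ivy, 2007, 8, Gamma), (Ivy, 2009, 8, Gamma), (Lee, 2007, 8, Gamma), (Lee, 2009, 8, Gamma)}
σ[mid >= 3]: keep tuples satisfying mid >= 3 → {(Bo, 1980, 26, Omega), (Ivy, 1987, 26, Orion), (Jo, 2004, 3, Omega)}
Set difference of the two operands is {(Ivy, 2007, 8, Gamma), (Ivy, 2009, 8, Gamma), (Lee, 2007, 8, Gamma), (Lee, 2009, 8, Gamma)}.
π[sname, year]: project onto (sname, year) → {(Ivy, 2007), (Ivy, 2009), (Lee, 2007), (Lee, 2009)}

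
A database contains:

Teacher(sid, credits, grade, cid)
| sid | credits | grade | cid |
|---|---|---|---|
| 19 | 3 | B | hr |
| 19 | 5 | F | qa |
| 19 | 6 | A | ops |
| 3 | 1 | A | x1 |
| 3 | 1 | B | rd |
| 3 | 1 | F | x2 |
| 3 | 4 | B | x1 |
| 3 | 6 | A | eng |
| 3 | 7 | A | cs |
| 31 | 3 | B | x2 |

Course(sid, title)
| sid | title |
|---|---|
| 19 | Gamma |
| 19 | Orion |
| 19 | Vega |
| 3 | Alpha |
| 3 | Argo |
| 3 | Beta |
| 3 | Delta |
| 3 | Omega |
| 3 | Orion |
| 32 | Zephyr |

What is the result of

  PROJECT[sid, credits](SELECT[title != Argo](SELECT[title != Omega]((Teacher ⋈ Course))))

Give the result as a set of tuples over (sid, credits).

{(19, 3), (19, 5), (19, 6), (3, 1), (3, 4), (3, 6), (3, 7)}

Teacher ⋈ Course (natural join on sid): {(19, 3, B, hr, Gamma), (19, 3, B, hr, Orion), (19, 3, B, hr, Vega), (19, 5, F, qa, Gamma), (19, 5, F, qa, Orion), (19, 5, F, qa, Vega), (19, 6, A, ops, Gamma), (19, 6, A, ops, Orion), (19, 6, A, ops, Vega), (3, 1, A, x1, Alpha), (3, 1, A, x1, Argo), (3, 1, A, x1, Beta), (3, 1, A, x1, Delta), (3, 1, A, x1, Omega), (3, 1, A, x1, Orion), (3, 1, B, rd, Alpha), (3, 1, B, rd, Argo), (3, 1, B, rd, Beta), (3, 1, B, rd, Delta), (3, 1, B, rd, Omega), (3, 1, B, rd, Orion), (3, 1, F, x2, Alpha), (3, 1, F, x2, Argo), (3, 1, F, x2, Beta), (3, 1, F, x2, Delta), (3, 1, F, x2, Omega), (3, 1, F, x2, Orion), (3, 4, B, x1, Alpha), (3, 4, B, x1, Argo), (3, 4, B, x1, Beta), (3, 4, B, x1, Delta), (3, 4, B, x1, Omega), (3, 4, B, x1, Orion), (3, 6, A, eng, Alpha), (3, 6, A, eng, Argo), (3, 6, A, eng, Beta), (3, 6, A, eng, Delta), (3, 6, A, eng, Omega), (3, 6, A, eng, Orion), (3, 7, A, cs, Alpha), (3, 7, A, cs, Argo), (3, 7, A, cs, Beta), (3, 7, A, cs, Delta), (3, 7, A, cs, Omega), (3, 7, A, cs, Orion)}
Filtering on title != Omega leaves {(19, 3, B, hr, Gamma), (19, 3, B, hr, Orion), (19, 3, B, hr, Vega), (19, 5, F, qa, Gamma), (19, 5, F, qa, Orion), (19, 5, F, qa, Vega), (19, 6, A, ops, Gamma), (19, 6, A, ops, Orion), (19, 6, A, ops, Vega), (3, 1, A, x1, Alpha), (3, 1, A, x1, Argo), (3, 1, A, x1, Beta), (3, 1, A, x1, Delta), (3, 1, A, x1, Orion), (3, 1, B, rd, Alpha), (3, 1, B, rd, Argo), (3, 1, B, rd, Beta), (3, 1, B, rd, Delta), (3, 1, B, rd, Orion), (3, 1, F, x2, Alpha), (3, 1, F, x2, Argo), (3, 1, F, x2, Beta), (3, 1, F, x2, Delta), (3, 1, F, x2, Orion), (3, 4, B, x1, Alpha), (3, 4, B, x1, Argo), (3, 4, B, x1, Beta), (3, 4, B, x1, Delta), (3, 4, B, x1, Orion), (3, 6, A, eng, Alpha), (3, 6, A, eng, Argo), (3, 6, A, eng, Beta), (3, 6, A, eng, Delta), (3, 6, A, eng, Orion), (3, 7, A, cs, Alpha), (3, 7, A, cs, Argo), (3, 7, A, cs, Beta), (3, 7, A, cs, Delta), (3, 7, A, cs, Orion)}.
Filtering on title != Argo leaves {(19, 3, B, hr, Gamma), (19, 3, B, hr, Orion), (19, 3, B, hr, Vega), (19, 5, F, qa, Gamma), (19, 5, F, qa, Orion), (19, 5, F, qa, Vega), (19, 6, A, ops, Gamma), (19, 6, A, ops, Orion), (19, 6, A, ops, Vega), (3, 1, A, x1, Alpha), (3, 1, A, x1, Beta), (3, 1, A, x1, Delta), (3, 1, A, x1, Orion), (3, 1, B, rd, Alpha), (3, 1, B, rd, Beta), (3, 1, B, rd, Delta), (3, 1, B, rd, Orion), (3, 1, F, x2, Alpha), (3, 1, F, x2, Beta), (3, 1, F, x2, Delta), (3, 1, F, x2, Orion), (3, 4, B, x1, Alpha), (3, 4, B, x1, Beta), (3, 4, B, x1, Delta), (3, 4, B, x1, Orion), (3, 6, A, eng, Alpha), (3, 6, A, eng, Beta), (3, 6, A, eng, Delta), (3, 6, A, eng, Orion), (3, 7, A, cs, Alpha), (3, 7, A, cs, Beta), (3, 7, A, cs, Delta), (3, 7, A, cs, Orion)}.
π[sid, credits]: project onto (sid, credits) (26 duplicate(s) eliminated) → {(19, 3), (19, 5), (19, 6), (3, 1), (3, 4), (3, 6), (3, 7)}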